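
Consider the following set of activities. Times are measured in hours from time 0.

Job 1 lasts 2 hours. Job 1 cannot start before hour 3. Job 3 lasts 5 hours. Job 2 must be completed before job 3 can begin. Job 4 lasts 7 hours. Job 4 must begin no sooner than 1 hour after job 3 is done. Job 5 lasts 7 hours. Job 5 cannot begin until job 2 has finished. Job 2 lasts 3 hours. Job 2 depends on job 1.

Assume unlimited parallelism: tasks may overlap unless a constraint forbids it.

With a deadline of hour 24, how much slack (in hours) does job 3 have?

After its own release at hour 3, job 1 can start at hour 3 and finishes at hour 5.
Job 2 cannot begin until job 1 (finishes hour 5). It runs from hour 5 to 5 + 3 = hour 8.
Job 3 cannot begin until job 2 (finishes hour 8). It runs from hour 8 to 8 + 5 = hour 13.

Working backward from the deadline:
Nothing follows job 4; the deadline of hour 24 is its only limit. It must start by 24 − 7 = hour 17.
Job 3 feeds into job 4 (must start by hour 17, minus 1-hour gap → hour 16); so job 3 must finish by hour 16 and therefore start by hour 11.
So job 3 can start as early as hour 8 and as late as hour 11, giving 11 − 8 = 3 hours of slack.

3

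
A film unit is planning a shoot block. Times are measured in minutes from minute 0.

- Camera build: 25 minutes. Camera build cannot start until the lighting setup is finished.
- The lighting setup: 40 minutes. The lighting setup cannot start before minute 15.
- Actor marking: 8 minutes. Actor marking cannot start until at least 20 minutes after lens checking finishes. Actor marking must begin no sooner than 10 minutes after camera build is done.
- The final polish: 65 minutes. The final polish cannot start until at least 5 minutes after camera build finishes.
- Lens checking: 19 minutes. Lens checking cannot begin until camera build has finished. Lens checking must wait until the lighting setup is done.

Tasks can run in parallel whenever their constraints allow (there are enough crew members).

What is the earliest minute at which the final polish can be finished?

The lighting setup waits on its own release at minute 15, so it starts at minute 15 and finishes at 15 + 40 = minute 55.
Camera build cannot begin until the lighting setup (finishes minute 55). It runs from minute 55 to 55 + 25 = minute 80.
The final polish cannot begin until camera build (finishes minute 80, plus 5-minute gap → minute 85). It runs from minute 85 to 85 + 65 = minute 150.

150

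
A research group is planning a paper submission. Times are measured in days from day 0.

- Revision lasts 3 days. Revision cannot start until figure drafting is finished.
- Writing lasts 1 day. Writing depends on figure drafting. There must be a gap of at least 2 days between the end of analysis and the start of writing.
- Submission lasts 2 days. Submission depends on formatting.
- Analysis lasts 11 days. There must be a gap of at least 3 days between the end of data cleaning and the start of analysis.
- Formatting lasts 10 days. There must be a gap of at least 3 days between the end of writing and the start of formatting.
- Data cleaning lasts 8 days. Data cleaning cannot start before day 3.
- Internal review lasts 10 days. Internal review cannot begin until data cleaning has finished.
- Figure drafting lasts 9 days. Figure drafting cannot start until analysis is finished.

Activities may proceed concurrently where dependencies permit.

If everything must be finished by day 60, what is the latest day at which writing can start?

Submission must finish by day 60; it takes 2 days, so it must start by 60 − 2 = day 58.
Since submission (must start by day 58) depends on it, formatting must finish by day 58. Backing off its 10-day duration gives a latest start of day 48.
Writing has to be done before formatting (must start by day 48, minus 3-day gap → day 45). That means finishing by day 45, i.e. starting by 45 − 1 = day 44.

44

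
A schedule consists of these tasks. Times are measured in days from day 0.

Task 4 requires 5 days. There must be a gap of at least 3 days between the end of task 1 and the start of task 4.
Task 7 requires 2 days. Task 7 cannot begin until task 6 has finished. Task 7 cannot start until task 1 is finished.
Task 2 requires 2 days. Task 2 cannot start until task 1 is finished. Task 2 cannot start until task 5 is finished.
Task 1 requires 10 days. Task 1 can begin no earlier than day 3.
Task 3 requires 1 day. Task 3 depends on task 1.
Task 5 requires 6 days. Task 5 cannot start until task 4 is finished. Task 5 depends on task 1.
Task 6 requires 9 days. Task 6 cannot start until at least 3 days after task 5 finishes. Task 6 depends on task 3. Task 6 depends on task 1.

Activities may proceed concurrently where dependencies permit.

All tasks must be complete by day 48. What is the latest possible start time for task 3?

Nothing follows task 7; the deadline of day 48 is its only limit. It must start by 48 − 2 = day 46.
Task 6 feeds into task 7 (must start by day 46); so task 6 must finish by day 46 and therefore start by day 37.
Since task 6 (must start by day 37) depends on it, task 3 must finish by day 37. Backing off its 1-day duration gives a latest start of day 36.

36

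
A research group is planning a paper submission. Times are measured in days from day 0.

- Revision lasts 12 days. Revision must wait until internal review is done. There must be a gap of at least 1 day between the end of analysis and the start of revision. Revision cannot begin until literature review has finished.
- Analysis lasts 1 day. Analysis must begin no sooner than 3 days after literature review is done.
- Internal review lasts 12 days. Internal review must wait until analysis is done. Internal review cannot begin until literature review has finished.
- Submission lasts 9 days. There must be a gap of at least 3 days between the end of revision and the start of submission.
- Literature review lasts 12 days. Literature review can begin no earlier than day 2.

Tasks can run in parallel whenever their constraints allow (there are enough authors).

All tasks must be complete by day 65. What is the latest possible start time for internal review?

29

Submission must finish by day 65; it takes 9 days, so it must start by 65 − 9 = day 56.
Revision must finish before submission (must start by day 56, minus 3-day gap → day 53). With a 12-day duration, revision must start by 53 − 12 = day 41.
Internal review must finish before revision (must start by day 41). With a 12-day duration, internal review must start by 41 − 12 = day 29.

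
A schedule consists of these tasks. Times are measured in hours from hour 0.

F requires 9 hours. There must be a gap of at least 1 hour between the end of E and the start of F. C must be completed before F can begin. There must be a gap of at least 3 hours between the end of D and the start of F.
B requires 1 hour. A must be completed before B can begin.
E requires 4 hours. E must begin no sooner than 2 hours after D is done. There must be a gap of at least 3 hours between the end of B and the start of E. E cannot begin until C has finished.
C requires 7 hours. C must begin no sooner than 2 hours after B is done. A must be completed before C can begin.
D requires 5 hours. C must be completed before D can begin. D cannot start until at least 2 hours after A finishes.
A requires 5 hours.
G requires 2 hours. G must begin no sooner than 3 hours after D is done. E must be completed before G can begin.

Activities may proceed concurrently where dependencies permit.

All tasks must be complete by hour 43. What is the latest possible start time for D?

22

F has no dependents, so it just needs to finish by hour 43. Starting by 43 − 9 = hour 34 achieves that.
G has no dependents, so it just needs to finish by hour 43. Starting by 43 − 2 = hour 41 achieves that.
E has several dependents: F (must start by hour 34, minus 1-hour gap → hour 33); G (must start by hour 41). The earliest of those limits is hour 33, so E must start by 33 − 4 = hour 29.
For D: E (must start by hour 29, minus 2-hour gap → hour 27); F (must start by hour 34, minus 3-hour gap → hour 31); G (must start by hour 41, minus 3-hour gap → hour 38). The most restrictive is hour 27; with a 5-hour duration, D must start by hour 22.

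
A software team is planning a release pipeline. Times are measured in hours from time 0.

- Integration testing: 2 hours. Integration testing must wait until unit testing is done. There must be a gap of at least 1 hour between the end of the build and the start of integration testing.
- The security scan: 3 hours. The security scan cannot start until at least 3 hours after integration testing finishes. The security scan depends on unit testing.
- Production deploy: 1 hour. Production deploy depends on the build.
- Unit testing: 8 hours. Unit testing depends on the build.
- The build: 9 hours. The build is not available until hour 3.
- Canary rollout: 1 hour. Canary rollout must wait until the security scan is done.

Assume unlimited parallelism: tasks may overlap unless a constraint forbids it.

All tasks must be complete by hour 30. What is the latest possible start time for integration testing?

To finish by hour 30, canary rollout (duration 1) must start no later than hour 29.
The security scan must finish before canary rollout (must start by hour 29). With a 3-hour duration, the security scan must start by 29 − 3 = hour 26.
Integration testing has to be done before the security scan (must start by hour 26, minus 3-hour gap → hour 23). That means finishing by hour 23, i.e. starting by 23 − 2 = hour 21.

21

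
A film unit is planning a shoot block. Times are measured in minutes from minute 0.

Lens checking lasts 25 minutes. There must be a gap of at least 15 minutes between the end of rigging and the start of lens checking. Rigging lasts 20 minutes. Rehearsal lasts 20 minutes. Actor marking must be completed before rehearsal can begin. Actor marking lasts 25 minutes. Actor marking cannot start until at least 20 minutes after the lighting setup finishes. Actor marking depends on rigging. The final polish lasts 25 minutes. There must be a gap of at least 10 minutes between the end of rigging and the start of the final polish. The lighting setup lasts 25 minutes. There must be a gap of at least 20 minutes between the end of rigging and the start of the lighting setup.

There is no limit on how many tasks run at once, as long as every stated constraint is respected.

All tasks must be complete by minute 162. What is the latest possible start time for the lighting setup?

Nothing follows rehearsal; the deadline of minute 162 is its only limit. It must start by 162 − 20 = minute 142.
Actor marking feeds into rehearsal (must start by minute 142); so actor marking must finish by minute 142 and therefore start by minute 117.
Since actor marking (must start by minute 117, minus 20-minute gap → minute 97) depends on it, the lighting setup must finish by minute 97. Backing off its 25-minute duration gives a latest start of minute 72.

72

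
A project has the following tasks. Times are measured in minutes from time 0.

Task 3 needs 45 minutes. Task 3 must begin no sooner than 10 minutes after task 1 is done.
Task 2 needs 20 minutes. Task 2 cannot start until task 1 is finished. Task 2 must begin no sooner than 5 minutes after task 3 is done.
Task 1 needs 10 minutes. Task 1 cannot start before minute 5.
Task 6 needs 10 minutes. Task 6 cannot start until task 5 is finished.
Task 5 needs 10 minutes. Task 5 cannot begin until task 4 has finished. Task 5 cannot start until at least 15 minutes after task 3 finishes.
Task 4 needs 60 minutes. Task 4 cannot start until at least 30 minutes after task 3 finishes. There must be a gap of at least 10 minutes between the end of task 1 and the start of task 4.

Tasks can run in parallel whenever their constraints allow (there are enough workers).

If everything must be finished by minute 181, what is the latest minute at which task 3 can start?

Nothing follows task 2; the deadline of minute 181 is its only limit. It must start by 181 − 20 = minute 161.
Task 6 must finish by minute 181; it takes 10 minutes, so it must start by 181 − 10 = minute 171.
Since task 6 (must start by minute 171) depends on it, task 5 must finish by minute 171. Backing off its 10-minute duration gives a latest start of minute 161.
Task 4 must finish before task 5 (must start by minute 161). With a 60-minute duration, task 4 must start by 161 − 60 = minute 101.
Task 3 must finish in time for task 2 (must start by minute 161, minus 5-minute gap → minute 156); task 4 (must start by minute 101, minus 30-minute gap → minute 71); task 5 (must start by minute 161, minus 15-minute gap → minute 146). The tightest is minute 71, so task 3 must start by 71 − 45 = minute 26.

26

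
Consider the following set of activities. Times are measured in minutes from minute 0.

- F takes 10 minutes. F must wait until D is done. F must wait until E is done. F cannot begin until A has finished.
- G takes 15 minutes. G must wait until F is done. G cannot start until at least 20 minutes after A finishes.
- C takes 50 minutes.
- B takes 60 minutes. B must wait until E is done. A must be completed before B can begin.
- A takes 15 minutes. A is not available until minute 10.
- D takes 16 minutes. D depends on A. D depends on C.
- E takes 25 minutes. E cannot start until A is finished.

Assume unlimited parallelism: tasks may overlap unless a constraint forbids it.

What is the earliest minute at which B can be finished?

A waits on its own release at minute 10, so it starts at minute 10 and finishes at 10 + 15 = minute 25.
After A (finishes minute 25), E can start at minute 25 and finishes at minute 50.
B needs all of E (finishes minute 50); A (finishes minute 25). That puts its earliest start at minute 50; it finishes at 50 + 60 = minute 110.

110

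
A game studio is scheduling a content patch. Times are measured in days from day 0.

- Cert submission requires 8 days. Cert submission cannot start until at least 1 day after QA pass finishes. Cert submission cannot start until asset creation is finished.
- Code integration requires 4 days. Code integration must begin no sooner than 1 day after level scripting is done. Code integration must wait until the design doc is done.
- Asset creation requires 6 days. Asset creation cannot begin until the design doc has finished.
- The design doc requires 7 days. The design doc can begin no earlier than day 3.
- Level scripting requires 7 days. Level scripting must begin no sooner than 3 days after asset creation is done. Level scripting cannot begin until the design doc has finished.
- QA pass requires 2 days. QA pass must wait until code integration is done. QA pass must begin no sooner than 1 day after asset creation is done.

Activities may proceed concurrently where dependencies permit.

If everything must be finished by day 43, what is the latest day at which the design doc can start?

Cert submission must finish by day 43; it takes 8 days, so it must start by 43 − 8 = day 35.
QA pass must finish before cert submission (must start by day 35, minus 1-day gap → day 34). With a 2-day duration, QA pass must start by 34 − 2 = day 32.
Code integration has to be done before QA pass (must start by day 32). That means finishing by day 32, i.e. starting by 32 − 4 = day 28.
Level scripting has to be done before code integration (must start by day 28, minus 1-day gap → day 27). That means finishing by day 27, i.e. starting by 27 − 7 = day 20.
Asset creation must finish in time for level scripting (must start by day 20, minus 3-day gap → day 17); QA pass (must start by day 32, minus 1-day gap → day 31); cert submission (must start by day 35). The tightest is day 17, so asset creation must start by 17 − 6 = day 11.
The design doc must finish in time for asset creation (must start by day 11); level scripting (must start by day 20); code integration (must start by day 28). The tightest is day 11, so the design doc must start by 11 − 7 = day 4.

4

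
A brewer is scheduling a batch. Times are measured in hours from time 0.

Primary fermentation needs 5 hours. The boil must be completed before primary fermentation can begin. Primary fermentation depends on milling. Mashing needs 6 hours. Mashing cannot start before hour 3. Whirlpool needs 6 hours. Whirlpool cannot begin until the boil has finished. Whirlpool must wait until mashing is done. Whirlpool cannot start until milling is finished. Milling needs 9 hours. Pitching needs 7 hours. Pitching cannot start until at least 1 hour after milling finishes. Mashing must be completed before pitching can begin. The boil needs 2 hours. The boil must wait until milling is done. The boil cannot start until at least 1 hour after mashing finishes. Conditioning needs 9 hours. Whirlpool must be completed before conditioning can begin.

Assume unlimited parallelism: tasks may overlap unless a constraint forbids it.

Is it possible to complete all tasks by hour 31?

Mashing waits on its own release at hour 3, so it starts at hour 3 and finishes at 3 + 6 = hour 9.
Milling can start immediately at hour 0; it finishes at hour 9.
Pitching has to wait for milling (finishes hour 9, plus 1-hour gap → hour 10); mashing (finishes hour 9). The latest of these is hour 10, so pitching runs hour 10 to 10 + 7 = hour 17.
The boil cannot start until milling (finishes hour 9); mashing (finishes hour 9, plus 1-hour gap → hour 10). The controlling bound is hour 10, so the boil finishes at 10 + 2 = hour 12.
Primary fermentation needs all of the boil (finishes hour 12); milling (finishes hour 9). That puts its earliest start at hour 12; it finishes at 12 + 5 = hour 17.
Whirlpool cannot start until the boil (finishes hour 12); mashing (finishes hour 9); milling (finishes hour 9). The controlling bound is hour 12, so whirlpool finishes at 12 + 6 = hour 18.
Conditioning waits on whirlpool (finishes hour 18), so it starts at hour 18 and finishes at 18 + 9 = hour 27.
Every task is finished by hour 27, which is no later than the deadline of 31, so the schedule is feasible.

Yes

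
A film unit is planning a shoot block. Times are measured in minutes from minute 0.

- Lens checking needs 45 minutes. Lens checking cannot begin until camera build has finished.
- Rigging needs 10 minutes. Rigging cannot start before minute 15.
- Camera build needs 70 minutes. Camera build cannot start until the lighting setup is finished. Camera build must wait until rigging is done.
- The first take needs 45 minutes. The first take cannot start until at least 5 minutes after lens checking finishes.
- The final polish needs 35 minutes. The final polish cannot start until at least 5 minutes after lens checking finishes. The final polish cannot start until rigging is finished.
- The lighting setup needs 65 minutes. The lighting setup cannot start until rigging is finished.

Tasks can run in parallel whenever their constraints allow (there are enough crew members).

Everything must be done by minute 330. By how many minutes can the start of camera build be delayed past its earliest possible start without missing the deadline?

Rigging waits on its own release at minute 15, so it starts at minute 15 and finishes at 15 + 10 = minute 25.
The lighting setup waits on rigging (finishes minute 25), so it starts at minute 25 and finishes at 25 + 65 = minute 90.
Camera build has to wait for the lighting setup (finishes minute 90); rigging (finishes minute 25). The latest of these is minute 90, so camera build runs minute 90 to 90 + 70 = minute 160.

Working backward from the deadline:
The final polish must finish by minute 330; it takes 35 minutes, so it must start by 330 − 35 = minute 295.
To finish by minute 330, the first take (duration 45) must start no later than minute 285.
Lens checking feeds the final polish (must start by minute 295, minus 5-minute gap → minute 290); the first take (must start by minute 285, minus 5-minute gap → minute 280). Taking the minimum, lens checking must finish by minute 280 and start by 280 − 45 = minute 235.
Since lens checking (must start by minute 235) depends on it, camera build must finish by minute 235. Backing off its 70-minute duration gives a latest start of minute 165.
So camera build can start as early as minute 90 and as late as minute 165, giving 165 − 90 = 75 minutes of slack.

75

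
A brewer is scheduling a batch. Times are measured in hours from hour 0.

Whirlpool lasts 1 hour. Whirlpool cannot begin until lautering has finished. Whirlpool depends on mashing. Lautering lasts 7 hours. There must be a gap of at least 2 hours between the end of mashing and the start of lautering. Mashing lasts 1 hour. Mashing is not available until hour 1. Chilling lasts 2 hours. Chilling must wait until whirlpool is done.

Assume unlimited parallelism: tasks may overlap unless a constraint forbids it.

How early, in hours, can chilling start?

Mashing waits on its own release at hour 1, so it starts at hour 1 and finishes at 1 + 1 = hour 2.
After mashing (finishes hour 2, plus 2-hour gap → hour 4), lautering can start at hour 4 and finishes at hour 11.
Whirlpool has to wait for lautering (finishes hour 11); mashing (finishes hour 2). The latest of these is hour 11, so whirlpool runs hour 11 to 11 + 1 = hour 12.
Chilling waits on whirlpool (finishes hour 12), so the earliest it can start is hour 12.

12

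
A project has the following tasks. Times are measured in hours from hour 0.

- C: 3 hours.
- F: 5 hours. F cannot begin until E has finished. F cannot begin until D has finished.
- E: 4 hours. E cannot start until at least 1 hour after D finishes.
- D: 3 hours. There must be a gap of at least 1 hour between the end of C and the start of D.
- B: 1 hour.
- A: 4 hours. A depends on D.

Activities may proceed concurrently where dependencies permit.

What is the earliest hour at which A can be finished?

11

Nothing blocks C, so it runs from hour 0 to hour 3.
After C (finishes hour 3, plus 1-hour gap → hour 4), D can start at hour 4 and finishes at hour 7.
A waits on D (finishes hour 7), so it starts at hour 7 and finishes at 7 + 4 = hour 11.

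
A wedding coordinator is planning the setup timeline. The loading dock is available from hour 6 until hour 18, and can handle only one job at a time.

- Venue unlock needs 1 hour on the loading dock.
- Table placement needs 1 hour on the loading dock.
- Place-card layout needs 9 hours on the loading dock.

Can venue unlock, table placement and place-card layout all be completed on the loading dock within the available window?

Yes

The loading dock window is 18 − 6 = 12 hours.
Running back to back, the jobs need 1 + 1 + 9 = 11 hours on the loading dock.
Since 11 ≤ 12, they fit within the window.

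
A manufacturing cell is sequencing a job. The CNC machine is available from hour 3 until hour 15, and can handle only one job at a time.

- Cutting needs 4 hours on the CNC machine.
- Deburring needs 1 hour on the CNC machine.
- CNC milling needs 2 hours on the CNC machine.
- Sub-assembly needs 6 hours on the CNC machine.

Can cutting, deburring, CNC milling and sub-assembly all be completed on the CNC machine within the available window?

No

The CNC machine window is 15 − 3 = 12 hours.
Running back to back, the jobs need 4 + 1 + 2 + 6 = 13 hours on the CNC machine.
Since 13 > 12, they cannot all fit.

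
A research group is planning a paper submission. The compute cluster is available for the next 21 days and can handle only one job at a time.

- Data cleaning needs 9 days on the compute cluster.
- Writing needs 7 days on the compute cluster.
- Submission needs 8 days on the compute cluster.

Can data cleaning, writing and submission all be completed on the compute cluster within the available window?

Running back to back, the jobs need 9 + 7 + 8 = 24 days on the compute cluster.
Since 24 > 21, they cannot all fit.

No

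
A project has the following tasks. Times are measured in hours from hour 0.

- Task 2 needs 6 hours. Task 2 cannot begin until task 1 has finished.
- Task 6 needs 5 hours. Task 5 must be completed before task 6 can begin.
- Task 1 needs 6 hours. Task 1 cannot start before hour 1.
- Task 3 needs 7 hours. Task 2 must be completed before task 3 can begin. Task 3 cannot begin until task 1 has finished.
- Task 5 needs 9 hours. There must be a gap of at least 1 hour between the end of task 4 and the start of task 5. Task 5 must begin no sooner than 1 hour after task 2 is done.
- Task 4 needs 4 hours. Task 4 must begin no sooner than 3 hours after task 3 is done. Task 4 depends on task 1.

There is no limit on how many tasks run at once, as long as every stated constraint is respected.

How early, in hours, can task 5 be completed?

37

Task 1 waits on its own release at hour 1, so it starts at hour 1 and finishes at 1 + 6 = hour 7.
Task 2 cannot begin until task 1 (finishes hour 7). It runs from hour 7 to 7 + 6 = hour 13.
Task 3 has to wait for task 2 (finishes hour 13); task 1 (finishes hour 7). The latest of these is hour 13, so task 3 runs hour 13 to 13 + 7 = hour 20.
Task 4 needs all of task 3 (finishes hour 20, plus 3-hour gap → hour 23); task 1 (finishes hour 7). That puts its earliest start at hour 23; it finishes at 23 + 4 = hour 27.
Task 5 cannot start until task 4 (finishes hour 27, plus 1-hour gap → hour 28); task 2 (finishes hour 13, plus 1-hour gap → hour 14). The controlling bound is hour 28, so task 5 finishes at 28 + 9 = hour 37.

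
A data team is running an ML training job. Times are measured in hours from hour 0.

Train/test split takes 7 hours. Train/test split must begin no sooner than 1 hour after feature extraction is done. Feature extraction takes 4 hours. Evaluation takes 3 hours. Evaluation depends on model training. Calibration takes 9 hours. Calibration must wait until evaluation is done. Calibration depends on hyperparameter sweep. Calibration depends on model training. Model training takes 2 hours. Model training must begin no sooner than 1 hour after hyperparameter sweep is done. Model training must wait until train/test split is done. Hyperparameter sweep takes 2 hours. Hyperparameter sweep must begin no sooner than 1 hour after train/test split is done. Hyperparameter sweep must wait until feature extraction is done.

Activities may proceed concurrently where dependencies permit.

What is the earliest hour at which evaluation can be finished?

Feature extraction has no prerequisites, so it starts at hour 0 and finishes at hour 4.
Train/test split cannot begin until feature extraction (finishes hour 4, plus 1-hour gap → hour 5). It runs from hour 5 to 5 + 7 = hour 12.
Hyperparameter sweep has to wait for train/test split (finishes hour 12, plus 1-hour gap → hour 13); feature extraction (finishes hour 4). The latest of these is hour 13, so hyperparameter sweep runs hour 13 to 13 + 2 = hour 15.
Model training needs all of hyperparameter sweep (finishes hour 15, plus 1-hour gap → hour 16); train/test split (finishes hour 12). That puts its earliest start at hour 16; it finishes at 16 + 2 = hour 18.
Evaluation waits on model training (finishes hour 18), so it starts at hour 18 and finishes at 18 + 3 = hour 21.

21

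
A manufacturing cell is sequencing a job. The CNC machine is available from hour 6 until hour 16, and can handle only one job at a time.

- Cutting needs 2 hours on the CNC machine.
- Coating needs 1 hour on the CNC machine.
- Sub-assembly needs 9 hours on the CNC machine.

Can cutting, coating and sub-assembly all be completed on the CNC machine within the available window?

The CNC machine window is 16 − 6 = 10 hours.
Running back to back, the jobs need 2 + 1 + 9 = 12 hours on the CNC machine.
Since 12 > 10, they cannot all fit.

No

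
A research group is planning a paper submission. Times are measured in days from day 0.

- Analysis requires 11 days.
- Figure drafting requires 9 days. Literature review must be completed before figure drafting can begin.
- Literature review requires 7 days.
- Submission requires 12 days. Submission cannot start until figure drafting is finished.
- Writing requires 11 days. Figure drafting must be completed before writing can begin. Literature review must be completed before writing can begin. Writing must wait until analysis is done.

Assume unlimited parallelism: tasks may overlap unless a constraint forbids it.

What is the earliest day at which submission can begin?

16

Literature review can start immediately at day 0; it finishes at day 7.
Figure drafting waits on literature review (finishes day 7), so it starts at day 7 and finishes at 7 + 9 = day 16.
Submission waits on figure drafting (finishes day 16), so the earliest it can start is day 16.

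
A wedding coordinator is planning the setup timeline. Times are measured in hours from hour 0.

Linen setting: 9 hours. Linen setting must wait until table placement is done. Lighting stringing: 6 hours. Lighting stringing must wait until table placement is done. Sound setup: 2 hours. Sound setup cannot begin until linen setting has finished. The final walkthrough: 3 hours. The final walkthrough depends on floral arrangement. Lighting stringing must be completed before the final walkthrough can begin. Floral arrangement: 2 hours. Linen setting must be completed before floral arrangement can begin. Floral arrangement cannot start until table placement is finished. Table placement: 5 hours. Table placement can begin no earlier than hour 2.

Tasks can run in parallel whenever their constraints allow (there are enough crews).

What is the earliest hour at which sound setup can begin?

After its own release at hour 2, table placement can start at hour 2 and finishes at hour 7.
After table placement (finishes hour 7), linen setting can start at hour 7 and finishes at hour 16.
Sound setup waits on linen setting (finishes hour 16), so the earliest it can start is hour 16.

16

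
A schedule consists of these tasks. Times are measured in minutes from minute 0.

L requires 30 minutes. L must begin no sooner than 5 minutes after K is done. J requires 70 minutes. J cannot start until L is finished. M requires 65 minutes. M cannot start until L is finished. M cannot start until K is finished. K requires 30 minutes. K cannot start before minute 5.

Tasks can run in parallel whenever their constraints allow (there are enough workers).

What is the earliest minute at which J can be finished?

140

K cannot begin until its own release at minute 5. It runs from minute 5 to 5 + 30 = minute 35.
After K (finishes minute 35, plus 5-minute gap → minute 40), L can start at minute 40 and finishes at minute 70.
After L (finishes minute 70), J can start at minute 70 and finishes at minute 140.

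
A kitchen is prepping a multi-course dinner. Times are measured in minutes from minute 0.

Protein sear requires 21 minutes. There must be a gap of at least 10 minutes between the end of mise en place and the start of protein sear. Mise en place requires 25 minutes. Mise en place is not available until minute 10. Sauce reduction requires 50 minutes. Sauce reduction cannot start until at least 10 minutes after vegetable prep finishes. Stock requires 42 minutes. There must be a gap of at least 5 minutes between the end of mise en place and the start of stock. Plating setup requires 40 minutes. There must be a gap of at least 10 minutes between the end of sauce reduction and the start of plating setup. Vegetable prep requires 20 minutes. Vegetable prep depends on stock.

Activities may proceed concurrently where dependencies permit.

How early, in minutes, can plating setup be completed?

212

Mise en place cannot begin until its own release at minute 10. It runs from minute 10 to 10 + 25 = minute 35.
After mise en place (finishes minute 35, plus 5-minute gap → minute 40), stock can start at minute 40 and finishes at minute 82.
After stock (finishes minute 82), vegetable prep can start at minute 82 and finishes at minute 102.
After vegetable prep (finishes minute 102, plus 10-minute gap → minute 112), sauce reduction can start at minute 112 and finishes at minute 162.
Plating setup cannot begin until sauce reduction (finishes minute 162, plus 10-minute gap → minute 172). It runs from minute 172 to 172 + 40 = minute 212.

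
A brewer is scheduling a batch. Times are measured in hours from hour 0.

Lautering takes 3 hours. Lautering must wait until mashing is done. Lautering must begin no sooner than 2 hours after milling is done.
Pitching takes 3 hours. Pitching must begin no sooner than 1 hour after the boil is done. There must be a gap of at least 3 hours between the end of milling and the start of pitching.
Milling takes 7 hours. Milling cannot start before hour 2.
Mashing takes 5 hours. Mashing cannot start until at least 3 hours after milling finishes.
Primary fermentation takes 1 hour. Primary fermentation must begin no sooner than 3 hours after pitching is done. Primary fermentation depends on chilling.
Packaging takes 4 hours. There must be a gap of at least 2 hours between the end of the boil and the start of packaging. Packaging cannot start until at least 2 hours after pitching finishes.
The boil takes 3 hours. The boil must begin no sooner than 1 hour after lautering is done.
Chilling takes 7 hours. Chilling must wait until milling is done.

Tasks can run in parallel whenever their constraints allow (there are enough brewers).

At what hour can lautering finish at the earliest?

Milling waits on its own release at hour 2, so it starts at hour 2 and finishes at 2 + 7 = hour 9.
Mashing cannot begin until milling (finishes hour 9, plus 3-hour gap → hour 12). It runs from hour 12 to 12 + 5 = hour 17.
Lautering needs all of mashing (finishes hour 17); milling (finishes hour 9, plus 2-hour gap → hour 11). That puts its earliest start at hour 17; it finishes at 17 + 3 = hour 20.

20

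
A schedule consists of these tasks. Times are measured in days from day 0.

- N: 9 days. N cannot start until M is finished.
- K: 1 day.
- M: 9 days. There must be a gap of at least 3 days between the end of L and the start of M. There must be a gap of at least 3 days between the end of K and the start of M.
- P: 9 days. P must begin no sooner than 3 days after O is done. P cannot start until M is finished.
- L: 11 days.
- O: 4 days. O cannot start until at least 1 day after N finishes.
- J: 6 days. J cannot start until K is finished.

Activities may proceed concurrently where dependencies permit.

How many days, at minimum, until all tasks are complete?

49

L has no prerequisites, so it starts at day 0 and finishes at day 11.
Nothing blocks K, so it runs from day 0 to day 1.
M cannot start until L (finishes day 11, plus 3-day gap → day 14); K (finishes day 1, plus 3-day gap → day 4). The controlling bound is day 14, so M finishes at 14 + 9 = day 23.
After M (finishes day 23), N can start at day 23 and finishes at day 32.
O waits on N (finishes day 32, plus 1-day gap → day 33), so it starts at day 33 and finishes at 33 + 4 = day 37.
For P: O (finishes day 37, plus 3-day gap → day 40); M (finishes day 23). Taking the maximum gives a start of day 40, and it finishes at 40 + 9 = day 49.
J waits on K (finishes day 1), so it starts at day 1 and finishes at 1 + 6 = day 7.
All tasks are finished once the last one completes. Finish times: J at 7, K at 1, L at 11, M at 23, N at 32, O at 37, P at 49. The latest is day 49.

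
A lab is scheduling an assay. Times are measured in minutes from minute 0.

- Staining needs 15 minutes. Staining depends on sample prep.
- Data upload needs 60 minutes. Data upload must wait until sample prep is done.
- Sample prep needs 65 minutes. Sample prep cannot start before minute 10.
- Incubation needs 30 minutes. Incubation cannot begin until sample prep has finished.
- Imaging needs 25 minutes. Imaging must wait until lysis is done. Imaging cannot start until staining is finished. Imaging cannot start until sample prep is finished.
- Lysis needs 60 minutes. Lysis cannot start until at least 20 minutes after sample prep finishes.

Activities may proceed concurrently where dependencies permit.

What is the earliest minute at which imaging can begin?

After its own release at minute 10, sample prep can start at minute 10 and finishes at minute 75.
Staining waits on sample prep (finishes minute 75), so it starts at minute 75 and finishes at 75 + 15 = minute 90.
After sample prep (finishes minute 75, plus 20-minute gap → minute 95), lysis can start at minute 95 and finishes at minute 155.
Imaging waits on lysis (finishes minute 155); staining (finishes minute 90); sample prep (finishes minute 75). The latest of these is minute 155, which is the earliest imaging can start.

155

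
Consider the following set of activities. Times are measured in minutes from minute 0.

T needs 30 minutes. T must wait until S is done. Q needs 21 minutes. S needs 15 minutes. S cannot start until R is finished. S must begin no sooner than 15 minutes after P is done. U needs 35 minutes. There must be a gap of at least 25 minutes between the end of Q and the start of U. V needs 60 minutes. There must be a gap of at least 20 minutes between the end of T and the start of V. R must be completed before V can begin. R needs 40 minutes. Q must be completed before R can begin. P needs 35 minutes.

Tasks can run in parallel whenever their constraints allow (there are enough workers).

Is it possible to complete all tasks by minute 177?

No

Q has no prerequisites, so it starts at minute 0 and finishes at minute 21.
After Q (finishes minute 21, plus 25-minute gap → minute 46), U can start at minute 46 and finishes at minute 81.
R cannot begin until Q (finishes minute 21). It runs from minute 21 to 21 + 40 = minute 61.
P can start immediately at minute 0; it finishes at minute 35.
S needs all of R (finishes minute 61); P (finishes minute 35, plus 15-minute gap → minute 50). That puts its earliest start at minute 61; it finishes at 61 + 15 = minute 76.
T waits on S (finishes minute 76), so it starts at minute 76 and finishes at 76 + 30 = minute 106.
V needs all of T (finishes minute 106, plus 20-minute gap → minute 126); R (finishes minute 61). That puts its earliest start at minute 126; it finishes at 126 + 60 = minute 186.
The earliest everything can be done is minute 186, which is after the deadline of 177, so it is not possible.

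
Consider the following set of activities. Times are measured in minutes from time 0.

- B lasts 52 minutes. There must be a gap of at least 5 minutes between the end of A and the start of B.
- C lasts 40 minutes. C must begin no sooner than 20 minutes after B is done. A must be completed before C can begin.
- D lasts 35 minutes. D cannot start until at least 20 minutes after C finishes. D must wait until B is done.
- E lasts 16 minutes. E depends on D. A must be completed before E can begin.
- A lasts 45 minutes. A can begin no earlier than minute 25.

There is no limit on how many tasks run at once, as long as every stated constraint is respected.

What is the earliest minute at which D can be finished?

A waits on its own release at minute 25, so it starts at minute 25 and finishes at 25 + 45 = minute 70.
After A (finishes minute 70, plus 5-minute gap → minute 75), B can start at minute 75 and finishes at minute 127.
C has to wait for B (finishes minute 127, plus 20-minute gap → minute 147); A (finishes minute 70). The latest of these is minute 147, so C runs minute 147 to 147 + 40 = minute 187.
D cannot start until C (finishes minute 187, plus 20-minute gap → minute 207); B (finishes minute 127). The controlling bound is minute 207, so D finishes at 207 + 35 = minute 242.

242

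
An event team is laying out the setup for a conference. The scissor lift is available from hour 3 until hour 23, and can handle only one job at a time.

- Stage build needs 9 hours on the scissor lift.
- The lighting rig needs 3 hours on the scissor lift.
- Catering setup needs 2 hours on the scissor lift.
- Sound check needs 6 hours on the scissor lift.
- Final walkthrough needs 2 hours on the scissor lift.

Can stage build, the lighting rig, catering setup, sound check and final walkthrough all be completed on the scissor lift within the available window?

The scissor lift window is 23 − 3 = 20 hours.
Running back to back, the jobs need 9 + 3 + 2 + 6 + 2 = 22 hours on the scissor lift.
Since 22 > 20, they cannot all fit.

No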